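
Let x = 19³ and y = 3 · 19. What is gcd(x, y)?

min exponent per shared prime: 19 = 19

19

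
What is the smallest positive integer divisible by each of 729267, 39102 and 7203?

729267 = 3 · 7² · 11² · 41; 39102 = 2 · 3 · 7³ · 19; 7203 = 3 · 7⁴
lcm takes max exponent of each prime: 2 · 3 · 7⁴ · 11² · 19 · 41 = 1357895154

1357895154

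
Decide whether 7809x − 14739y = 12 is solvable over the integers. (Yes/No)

Yes

gcd(7809, 14739): 14739 = 1·7809 + 6930; 7809 = 1·6930 + 879; 6930 = 7·879 + 777; 879 = 1·777 + 102; 777 = 7·102 + 63; 102 = 1·63 + 39; 63 = 1·39 + 24; 39 = 1·24 + 15; 24 = 1·15 + 9; 15 = 1·9 + 6; 9 = 1·6 + 3; 6 = 2·3 + 0 → 3
3 divides 12, so a solution exists.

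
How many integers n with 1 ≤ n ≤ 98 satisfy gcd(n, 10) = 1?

10 = 2·5. Inclusion–exclusion on these primes:
98 − ⌊98/2⌋ − ⌊98/5⌋ + ⌊98/10⌋ = 39

39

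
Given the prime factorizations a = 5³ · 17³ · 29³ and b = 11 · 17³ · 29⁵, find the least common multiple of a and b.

max exponent per prime: 5³ · 11 · 17³ · 29⁵ = 138560503175875

138560503175875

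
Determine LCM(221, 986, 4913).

3704402

221 = 13 · 17; 986 = 2 · 17 · 29; 4913 = 17³
lcm takes max exponent of each prime: 2 · 13 · 17³ · 29 = 3704402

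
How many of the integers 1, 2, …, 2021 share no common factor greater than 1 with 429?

1132

429 = 3·11·13. Inclusion–exclusion on these primes:
2021 − ⌊2021/3⌋ − ⌊2021/11⌋ − ⌊2021/13⌋ + ⌊2021/33⌋ + ⌊2021/39⌋ + ⌊2021/143⌋ − ⌊2021/429⌋ = 1132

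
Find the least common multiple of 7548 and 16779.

2483292

7548 = 2² · 3 · 17 · 37; 16779 = 3 · 7 · 17 · 47
max exponents: 2² · 3 · 7 · 17 · 37 · 47 = 2483292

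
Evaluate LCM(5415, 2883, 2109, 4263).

lcm(5415, 2883) = 5415·2883/gcd = 15611445/3 = 5203815
lcm(5203815, 2109) = 5203815·2109/gcd = 10974845835/57 = 192541155
lcm(192541155, 4263) = 192541155·4263/gcd = 820802943765/3 = 273600981255

273600981255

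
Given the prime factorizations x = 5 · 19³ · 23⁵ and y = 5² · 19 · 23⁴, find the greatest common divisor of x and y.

min exponent per shared prime: 5 · 19 · 23⁴ = 26584895

26584895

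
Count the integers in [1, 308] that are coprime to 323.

274

Prime factors of 323: 17, 19. Count integers ≤ 308 divisible by none of them.
By inclusion–exclusion: 308 − ⌊308/17⌋ − ⌊308/19⌋ + ⌊308/323⌋ = 274.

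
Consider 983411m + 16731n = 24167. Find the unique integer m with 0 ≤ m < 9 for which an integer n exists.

7

Reduce mod 16731: 983411m ≡ 24167 (mod 16731). With g = gcd(983411, 16731) = 1859 dividing 24167, divide through: 529m ≡ 13 (mod 9).
Since gcd(529, 9) = 1, m ≡ 13·(529)⁻¹ ≡ 7 (mod 9). Smallest non-negative: 7.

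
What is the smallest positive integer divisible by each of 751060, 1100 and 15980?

41308300

751060 = 2² · 5 · 17 · 47²; 1100 = 2² · 5² · 11; 15980 = 2² · 5 · 17 · 47
lcm takes max exponent of each prime: 2² · 5² · 11 · 17 · 47² = 41308300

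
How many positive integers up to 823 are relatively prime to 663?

Prime factors of 663: 3, 13, 17. Count integers ≤ 823 divisible by none of them.
By inclusion–exclusion: 823 − ⌊823/3⌋ − ⌊823/13⌋ − ⌊823/17⌋ + ⌊823/39⌋ + ⌊823/51⌋ + ⌊823/221⌋ − ⌊823/663⌋ = 477.

477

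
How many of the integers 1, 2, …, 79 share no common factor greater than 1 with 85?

85 = 5·17. Inclusion–exclusion on these primes:
79 − ⌊79/5⌋ − ⌊79/17⌋ + ⌊79/85⌋ = 60

60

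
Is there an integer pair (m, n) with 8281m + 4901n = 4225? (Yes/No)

By Bézout, 8281m + 4901n = 4225 has integer solutions iff gcd(8281, 4901) | 4225.
Euclid: 8281 = 1·4901 + 3380; 4901 = 1·3380 + 1521; 3380 = 2·1521 + 338; 1521 = 4·338 + 169; 338 = 2·169 + 0. gcd = 169; 4225 mod 169 = 0. Yes.

Yes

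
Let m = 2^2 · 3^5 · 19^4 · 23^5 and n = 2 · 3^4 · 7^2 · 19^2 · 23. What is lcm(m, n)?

max exponent per prime: 2^2 · 3^5 · 7^2 · 19^4 · 23^5 = 39949921368873684

39949921368873684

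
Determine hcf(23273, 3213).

17

23273 = 17 · 37²
3213 = 3³ · 7 · 17
Common: 17 = 17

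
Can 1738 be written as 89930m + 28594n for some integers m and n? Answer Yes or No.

By Bézout, 89930m + 28594n = 1738 has integer solutions iff gcd(89930, 28594) | 1738.
Euclid: 89930 = 3·28594 + 4148; 28594 = 6·4148 + 3706; 4148 = 1·3706 + 442; 3706 = 8·442 + 170; 442 = 2·170 + 102; 170 = 1·102 + 68; 102 = 1·68 + 34; 68 = 2·34 + 0. gcd = 34; 1738 mod 34 = 4. No.

No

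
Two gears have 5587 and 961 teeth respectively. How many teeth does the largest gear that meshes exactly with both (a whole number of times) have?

Euclid: 5587 = 5·961 + 782; 961 = 1·782 + 179; 782 = 4·179 + 66; 179 = 2·66 + 47; 66 = 1·47 + 19; 47 = 2·19 + 9; 19 = 2·9 + 1; 9 = 9·1 + 0. Last nonzero remainder: 1.

1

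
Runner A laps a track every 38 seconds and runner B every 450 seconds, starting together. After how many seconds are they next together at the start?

38 = 2 · 19; 450 = 2 · 3² · 5²
max exponents: 2 · 3² · 5² · 19 = 8550

8550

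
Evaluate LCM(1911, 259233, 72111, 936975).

564269626017825

lcm(1911, 259233) = 1911·259233/gcd = 495394263/39 = 12702417
lcm(12702417, 72111) = 12702417·72111/gcd = 915983992287/39 = 23486769033
lcm(23486769033, 936975) = 23486769033·936975/gcd = 22006515414695175/39 = 564269626017825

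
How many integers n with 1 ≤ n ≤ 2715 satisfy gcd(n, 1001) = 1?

1954

1001 = 7·11·13. Inclusion–exclusion on these primes:
2715 − ⌊2715/7⌋ − ⌊2715/11⌋ − ⌊2715/13⌋ + ⌊2715/77⌋ + ⌊2715/91⌋ + ⌊2715/143⌋ − ⌊2715/1001⌋ = 1954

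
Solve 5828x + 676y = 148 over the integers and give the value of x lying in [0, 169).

76

Reduce mod 676: 5828x ≡ 148 (mod 676). With g = gcd(5828, 676) = 4 dividing 148, divide through: 1457x ≡ 37 (mod 169).
Since gcd(1457, 169) = 1, x ≡ 37·(1457)⁻¹ ≡ 76 (mod 169). Smallest non-negative: 76.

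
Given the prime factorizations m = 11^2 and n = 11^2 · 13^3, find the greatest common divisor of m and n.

min exponent per shared prime: 11^2 = 121

121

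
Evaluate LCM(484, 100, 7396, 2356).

484 = 2² · 11²; 100 = 2² · 5²; 7396 = 2² · 43²; 2356 = 2² · 19 · 31
lcm takes max exponent of each prime: 2² · 5² · 11² · 19 · 31 · 43² = 13177638100

13177638100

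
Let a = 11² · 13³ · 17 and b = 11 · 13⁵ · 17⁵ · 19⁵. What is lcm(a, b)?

157948222737138140879

max exponent per prime: 11² · 13⁵ · 17⁵ · 19⁵ = 157948222737138140879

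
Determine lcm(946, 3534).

1671582

gcd first: 3534 = 3·946 + 696; 946 = 1·696 + 250; 696 = 2·250 + 196; 250 = 1·196 + 54; 196 = 3·54 + 34; 54 = 1·34 + 20; 34 = 1·20 + 14; 20 = 1·14 + 6; 14 = 2·6 + 2; 6 = 3·2 + 0 → gcd = 2
lcm = 946·3534/gcd = 3343164/2 = 1671582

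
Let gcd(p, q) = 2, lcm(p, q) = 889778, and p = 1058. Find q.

1682

p·q = gcd·lcm = 2·889778 = 1779556, so q = 1779556/1058 = 1682.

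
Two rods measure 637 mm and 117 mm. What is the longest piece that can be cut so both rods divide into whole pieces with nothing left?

Euclid: 637 = 5·117 + 52; 117 = 2·52 + 13; 52 = 4·13 + 0. Last nonzero remainder: 13.

13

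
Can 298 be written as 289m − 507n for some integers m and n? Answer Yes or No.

gcd(289, 507): 507 = 1·289 + 218; 289 = 1·218 + 71; 218 = 3·71 + 5; 71 = 14·5 + 1; 5 = 5·1 + 0 → 1
1 divides 298, so a solution exists.

Yes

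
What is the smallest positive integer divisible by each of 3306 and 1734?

955434

gcd first: 3306 = 1·1734 + 1572; 1734 = 1·1572 + 162; 1572 = 9·162 + 114; 162 = 1·114 + 48; 114 = 2·48 + 18; 48 = 2·18 + 12; 18 = 1·12 + 6; 12 = 2·6 + 0 → gcd = 6
lcm = 3306·1734/gcd = 5732604/6 = 955434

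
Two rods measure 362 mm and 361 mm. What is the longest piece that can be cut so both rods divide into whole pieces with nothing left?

1

Euclid: 362 = 1·361 + 1; 361 = 361·1 + 0. Last nonzero remainder: 1.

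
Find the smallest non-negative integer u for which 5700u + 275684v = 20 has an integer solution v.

Euclid: 275684 = 48·5700 + 2084; 5700 = 2·2084 + 1532; 2084 = 1·1532 + 552; 1532 = 2·552 + 428; 552 = 1·428 + 124; 428 = 3·124 + 56; 124 = 2·56 + 12; 56 = 4·12 + 8; 12 = 1·8 + 4; 8 = 2·4 + 0 → gcd = 4; 20 = 4·5.
Back-substitution yields 5700·(-24473) + 275684·(506) = 4, so one solution is u = -24473·5 = -122365, v = 506·5 = 2530.
Solutions in u differ by 275684/4 = 68921; the one in [0, 68921) is -122365 mod 68921 = 15477.

15477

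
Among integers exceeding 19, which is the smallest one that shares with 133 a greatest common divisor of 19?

38

gcd(x, 133) = 19 forces 19 | x; write x = 19s. Then gcd(19s, 19·7) = 19·gcd(s, 7), so need gcd(s, 7) = 1.
19s > 19 gives s ≥ 2. The least s ≥ 2 coprime to 7 is 2, so x = 19·2 = 38.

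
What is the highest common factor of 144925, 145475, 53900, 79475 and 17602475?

144925 = 5² · 11 · 17 · 31; 145475 = 5² · 11 · 23²; 53900 = 2² · 5² · 7² · 11; 79475 = 5² · 11 · 17²; 17602475 = 5² · 11³ · 23²
gcd takes min exponent of each prime: 5² · 11 = 275

275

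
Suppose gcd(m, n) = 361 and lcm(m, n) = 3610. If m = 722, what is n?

m·n = gcd·lcm = 361·3610 = 1303210, so n = 1303210/722 = 1805.

1805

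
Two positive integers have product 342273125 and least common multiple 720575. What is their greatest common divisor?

gcd·lcm = product, so gcd = 342273125/720575 = 475.

475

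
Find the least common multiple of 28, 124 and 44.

9548

28 = 2² · 7; 124 = 2² · 31; 44 = 2² · 11
lcm takes max exponent of each prime: 2² · 7 · 11 · 31 = 9548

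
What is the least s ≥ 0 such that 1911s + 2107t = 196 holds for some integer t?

Reduce mod 2107: 1911s ≡ 196 (mod 2107). With g = gcd(1911, 2107) = 49 dividing 196, divide through: 39s ≡ 4 (mod 43).
Since gcd(39, 43) = 1, s ≡ 4·(39)⁻¹ ≡ 42 (mod 43). Smallest non-negative: 42.

42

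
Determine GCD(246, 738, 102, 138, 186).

6

246 = 2 · 3 · 41; 738 = 2 · 3² · 41; 102 = 2 · 3 · 17; 138 = 2 · 3 · 23; 186 = 2 · 3 · 31
gcd takes min exponent of each prime: 2 · 3 = 6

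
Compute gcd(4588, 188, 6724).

gcd(4588, 188): 4588 = 24·188 + 76; 188 = 2·76 + 36; 76 = 2·36 + 4; 36 = 9·4 + 0 → 4
gcd(4, 6724): 6724 = 1681·4 + 0 → 4

4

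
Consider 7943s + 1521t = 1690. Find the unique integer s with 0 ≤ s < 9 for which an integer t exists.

Euclid: 7943 = 5·1521 + 338; 1521 = 4·338 + 169; 338 = 2·169 + 0 → gcd = 169; 1690 = 169·10.
Back-substitution yields 7943·(-4) + 1521·(21) = 169, so one solution is s = -4·10 = -40, t = 21·10 = 210.
Solutions in s differ by 1521/169 = 9; the one in [0, 9) is -40 mod 9 = 5.

5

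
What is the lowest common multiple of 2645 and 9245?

gcd first: 9245 = 3·2645 + 1310; 2645 = 2·1310 + 25; 1310 = 52·25 + 10; 25 = 2·10 + 5; 10 = 2·5 + 0 → gcd = 5
lcm = 2645·9245/gcd = 24453025/5 = 4890605

4890605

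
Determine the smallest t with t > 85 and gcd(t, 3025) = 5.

90

Multiples of 5 above 85: 5·18, 5·19, … . Need the cofactor coprime to 3025/5 = 605.
Checking s = 18, 19, … the first with gcd(s, 605) = 1 is s = 18, giving 90.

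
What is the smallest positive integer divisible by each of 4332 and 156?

gcd first: 4332 = 27·156 + 120; 156 = 1·120 + 36; 120 = 3·36 + 12; 36 = 3·12 + 0 → gcd = 12
lcm = 4332·156/gcd = 675792/12 = 56316

56316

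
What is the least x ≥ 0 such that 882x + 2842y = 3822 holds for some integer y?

14

gcd(882, 2842) = 98 (Euclid: 2842 = 3·882 + 196; 882 = 4·196 + 98; 196 = 2·98 + 0), and 98 | 3822.
Extended Euclid: 882·(13) + 2842·(-4) = 98. Scale by 39: x₀ = 507.
General solution x = x₀ + 29t; reducing mod 29 gives x = 14 (and y = -3).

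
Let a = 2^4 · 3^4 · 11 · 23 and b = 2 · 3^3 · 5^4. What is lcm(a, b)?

204930000

max exponent per prime: 2^4 · 3^4 · 5^4 · 11 · 23 = 204930000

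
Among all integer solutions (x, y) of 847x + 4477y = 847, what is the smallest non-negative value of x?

1

gcd(847, 4477) = 121 (Euclid: 4477 = 5·847 + 242; 847 = 3·242 + 121; 242 = 2·121 + 0), and 121 | 847.
Extended Euclid: 847·(16) + 4477·(-3) = 121. Scale by 7: x₀ = 112.
General solution x = x₀ + 37t; reducing mod 37 gives x = 1 (and y = 0).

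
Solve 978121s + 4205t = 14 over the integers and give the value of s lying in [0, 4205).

1284

gcd(978121, 4205) = 1 (Euclid: 978121 = 232·4205 + 2561; 4205 = 1·2561 + 1644; 2561 = 1·1644 + 917; 1644 = 1·917 + 727; 917 = 1·727 + 190; 727 = 3·190 + 157; 190 = 1·157 + 33; 157 = 4·33 + 25; 33 = 1·25 + 8; 25 = 3·8 + 1; 8 = 8·1 + 0), and 1 | 14.
Extended Euclid: 978121·(-509) + 4205·(118398) = 1. Scale by 14: s₀ = -7126.
General solution s = s₀ + 4205k; reducing mod 4205 gives s = 1284 (and t = -298670).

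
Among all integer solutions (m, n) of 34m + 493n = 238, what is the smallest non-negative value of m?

7

Euclid: 493 = 14·34 + 17; 34 = 2·17 + 0 → gcd = 17; 238 = 17·14.
Back-substitution yields 34·(-14) + 493·(1) = 17, so one solution is m = -14·14 = -196, n = 1·14 = 14.
Solutions in m differ by 493/17 = 29; the one in [0, 29) is -196 mod 29 = 7.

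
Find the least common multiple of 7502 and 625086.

7502 = 2 · 11² · 31; 625086 = 2 · 3² · 7 · 11² · 41
max exponents: 2 · 3² · 7 · 11² · 31 · 41 = 19377666

19377666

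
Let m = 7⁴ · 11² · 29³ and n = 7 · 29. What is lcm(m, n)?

max exponent per prime: 7⁴ · 11² · 29³ = 7085516669

7085516669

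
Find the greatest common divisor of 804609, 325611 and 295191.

117

gcd(804609, 325611): 804609 = 2·325611 + 153387; 325611 = 2·153387 + 18837; 153387 = 8·18837 + 2691; 18837 = 7·2691 + 0 → 2691
gcd(2691, 295191): 295191 = 109·2691 + 1872; 2691 = 1·1872 + 819; 1872 = 2·819 + 234; 819 = 3·234 + 117; 234 = 2·117 + 0 → 117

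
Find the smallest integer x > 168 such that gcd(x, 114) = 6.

174

gcd(x, 114) = 6 forces 6 | x; write x = 6s. Then gcd(6s, 6·19) = 6·gcd(s, 19), so need gcd(s, 19) = 1.
6s > 168 gives s ≥ 29. The least s ≥ 29 coprime to 19 is 29, so x = 6·29 = 174.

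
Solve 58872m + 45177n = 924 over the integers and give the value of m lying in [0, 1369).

gcd(58872, 45177) = 33 (Euclid: 58872 = 1·45177 + 13695; 45177 = 3·13695 + 4092; 13695 = 3·4092 + 1419; 4092 = 2·1419 + 1254; 1419 = 1·1254 + 165; 1254 = 7·165 + 99; 165 = 1·99 + 66; 99 = 1·66 + 33; 66 = 2·33 + 0), and 33 | 924.
Extended Euclid: 58872·(-541) + 45177·(705) = 33. Scale by 28: m₀ = -15148.
General solution m = m₀ + 1369t; reducing mod 1369 gives m = 1280 (and n = -1668).

1280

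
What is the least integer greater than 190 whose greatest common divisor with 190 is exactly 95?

gcd(a, 190) = 95 forces 95 | a; write a = 95s. Then gcd(95s, 95·2) = 95·gcd(s, 2), so need gcd(s, 2) = 1.
95s > 190 gives s ≥ 3. The least s ≥ 3 coprime to 2 is 3, so a = 95·3 = 285.

285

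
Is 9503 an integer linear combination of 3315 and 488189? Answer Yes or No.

gcd(3315, 488189): 488189 = 147·3315 + 884; 3315 = 3·884 + 663; 884 = 1·663 + 221; 663 = 3·221 + 0 → 221
221 divides 9503, so a solution exists.

Yes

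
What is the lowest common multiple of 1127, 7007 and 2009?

lcm(1127, 7007) = 1127·7007/gcd = 7896889/49 = 161161
lcm(161161, 2009) = 161161·2009/gcd = 323772449/49 = 6607601

6607601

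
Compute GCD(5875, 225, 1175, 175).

gcd(5875, 225): 5875 = 26·225 + 25; 225 = 9·25 + 0 → 25
gcd(25, 1175): 1175 = 47·25 + 0 → 25
gcd(25, 175): 175 = 7·25 + 0 → 25

25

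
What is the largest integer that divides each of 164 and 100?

4

164 = 2² · 41
100 = 2² · 5²
Common: 2² = 4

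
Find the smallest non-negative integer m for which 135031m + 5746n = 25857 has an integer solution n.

gcd(135031, 5746) = 2873 (Euclid: 135031 = 23·5746 + 2873; 5746 = 2·2873 + 0), and 2873 | 25857.
Extended Euclid: 135031·(1) + 5746·(-23) = 2873. Scale by 9: m₀ = 9.
General solution m = m₀ + 2t; reducing mod 2 gives m = 1 (and n = -19).

1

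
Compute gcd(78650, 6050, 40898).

242

78650 = 2 · 5² · 11² · 13; 6050 = 2 · 5² · 11²; 40898 = 2 · 11² · 13²
gcd takes min exponent of each prime: 2 · 11² = 242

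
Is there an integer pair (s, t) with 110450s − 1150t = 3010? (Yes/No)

gcd(110450, 1150): 110450 = 96·1150 + 50; 1150 = 23·50 + 0 → 50
50 does not divide 3010, so a solution does not exist.

No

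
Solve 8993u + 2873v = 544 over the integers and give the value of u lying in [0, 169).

109

Euclid: 8993 = 3·2873 + 374; 2873 = 7·374 + 255; 374 = 1·255 + 119; 255 = 2·119 + 17; 119 = 7·17 + 0 → gcd = 17; 544 = 17·32.
Back-substitution yields 8993·(-23) + 2873·(72) = 17, so one solution is u = -23·32 = -736, v = 72·32 = 2304.
Solutions in u differ by 2873/17 = 169; the one in [0, 169) is -736 mod 169 = 109.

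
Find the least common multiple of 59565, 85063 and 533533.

1175856046365

59565 = 3 · 5 · 11 · 19²; 85063 = 11² · 19 · 37; 533533 = 7 · 11 · 13² · 41
lcm takes max exponent of each prime: 3 · 5 · 7 · 11² · 13² · 19² · 37 · 41 = 1175856046365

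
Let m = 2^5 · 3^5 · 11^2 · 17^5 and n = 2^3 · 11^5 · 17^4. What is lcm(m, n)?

1778133174361632

max exponent per prime: 2^5 · 3^5 · 11^5 · 17^5 = 1778133174361632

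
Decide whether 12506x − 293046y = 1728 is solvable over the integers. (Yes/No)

By Bézout, 12506x − 293046y = 1728 has integer solutions iff gcd(12506, 293046) | 1728.
Euclid: 293046 = 23·12506 + 5408; 12506 = 2·5408 + 1690; 5408 = 3·1690 + 338; 1690 = 5·338 + 0. gcd = 338; 1728 mod 338 = 38. No.

No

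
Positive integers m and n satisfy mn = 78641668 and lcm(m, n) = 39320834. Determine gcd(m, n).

2

gcd·lcm = product, so gcd = 78641668/39320834 = 2.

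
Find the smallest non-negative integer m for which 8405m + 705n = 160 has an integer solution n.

Reduce mod 705: 8405m ≡ 160 (mod 705). With g = gcd(8405, 705) = 5 dividing 160, divide through: 1681m ≡ 32 (mod 141).
Since gcd(1681, 141) = 1, m ≡ 32·(1681)⁻¹ ≡ 74 (mod 141). Smallest non-negative: 74.

74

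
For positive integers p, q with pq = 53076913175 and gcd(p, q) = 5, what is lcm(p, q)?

Since gcd(p,q)·lcm(p,q) = pq, lcm = 53076913175/5 = 10615382635.

10615382635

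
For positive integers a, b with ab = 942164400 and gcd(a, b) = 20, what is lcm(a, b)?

Since gcd(a,b)·lcm(a,b) = ab, lcm = 942164400/20 = 47108220.

47108220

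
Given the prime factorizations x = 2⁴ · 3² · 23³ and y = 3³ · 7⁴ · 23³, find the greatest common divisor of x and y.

109503

min exponent per shared prime: 3² · 23³ = 109503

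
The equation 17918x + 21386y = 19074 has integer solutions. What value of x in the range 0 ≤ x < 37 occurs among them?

13

Reduce mod 21386: 17918x ≡ 19074 (mod 21386). With g = gcd(17918, 21386) = 578 dividing 19074, divide through: 31x ≡ 33 (mod 37).
Since gcd(31, 37) = 1, x ≡ 33·(31)⁻¹ ≡ 13 (mod 37). Smallest non-negative: 13.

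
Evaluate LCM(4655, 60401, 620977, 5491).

4655 = 5 · 7² · 19; 60401 = 11 · 17² · 19; 620977 = 7² · 19 · 23 · 29; 5491 = 17² · 19
lcm takes max exponent of each prime: 5 · 7² · 11 · 17² · 19 · 23 · 29 = 9870429415

9870429415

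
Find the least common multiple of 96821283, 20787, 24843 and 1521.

583541872641

lcm(96821283, 20787) = 96821283·20787/gcd = 2012624009721/507 = 3969672603
lcm(3969672603, 24843) = 3969672603·24843/gcd = 98618576476329/507 = 194513957547
lcm(194513957547, 1521) = 194513957547·1521/gcd = 295855729428987/507 = 583541872641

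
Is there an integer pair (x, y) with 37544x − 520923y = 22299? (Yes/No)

No

By Bézout, 37544x − 520923y = 22299 has integer solutions iff gcd(37544, 520923) | 22299.
Euclid: 520923 = 13·37544 + 32851; 37544 = 1·32851 + 4693; 32851 = 7·4693 + 0. gcd = 4693; 22299 mod 4693 = 3527. No.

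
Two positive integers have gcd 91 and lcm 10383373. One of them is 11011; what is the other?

85813

Using mn = gcd(m,n)·lcm(m,n) = 91·10383373 = 944886943, we get n = 944886943/11011 = 85813.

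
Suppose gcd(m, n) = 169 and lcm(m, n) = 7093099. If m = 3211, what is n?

Using mn = gcd(m,n)·lcm(m,n) = 169·7093099 = 1198733731, we get n = 1198733731/3211 = 373321.

373321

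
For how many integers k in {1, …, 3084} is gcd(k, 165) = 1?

1496

Prime factors of 165: 3, 5, 11. Count integers ≤ 3084 divisible by none of them.
By inclusion–exclusion: 3084 − ⌊3084/3⌋ − ⌊3084/5⌋ − ⌊3084/11⌋ + ⌊3084/15⌋ + ⌊3084/33⌋ + ⌊3084/55⌋ − ⌊3084/165⌋ = 1496.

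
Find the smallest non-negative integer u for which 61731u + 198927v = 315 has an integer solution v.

1318

Reduce mod 198927: 61731u ≡ 315 (mod 198927). With g = gcd(61731, 198927) = 9 dividing 315, divide through: 6859u ≡ 35 (mod 22103).
Since gcd(6859, 22103) = 1, u ≡ 35·(6859)⁻¹ ≡ 1318 (mod 22103). Smallest non-negative: 1318.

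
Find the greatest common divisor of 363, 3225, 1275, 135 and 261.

3

363 = 3 · 11²; 3225 = 3 · 5² · 43; 1275 = 3 · 5² · 17; 135 = 3³ · 5; 261 = 3² · 29
gcd takes min exponent of each prime: 3 = 3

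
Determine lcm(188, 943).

188 = 2² · 47; 943 = 23 · 41
max exponents: 2² · 23 · 41 · 47 = 177284

177284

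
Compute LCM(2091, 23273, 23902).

108778002

2091 = 3 · 17 · 41; 23273 = 17 · 37²; 23902 = 2 · 17 · 19 · 37
lcm takes max exponent of each prime: 2 · 3 · 17 · 19 · 37² · 41 = 108778002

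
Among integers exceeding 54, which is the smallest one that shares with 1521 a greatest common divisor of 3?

57

1521 = 3·507. Any t with gcd(t, 1521) = 3 is a multiple of 3, say 3s, with s coprime to 507.
Need s > 54/3, so s ≥ 19. First s ≥ 19 with gcd(s, 507) = 1 is s = 19. Thus t = 3·19 = 57.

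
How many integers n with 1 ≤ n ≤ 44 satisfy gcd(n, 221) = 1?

Prime factors of 221: 13, 17. Count integers ≤ 44 divisible by none of them.
By inclusion–exclusion: 44 − ⌊44/13⌋ − ⌊44/17⌋ + ⌊44/221⌋ = 39.

39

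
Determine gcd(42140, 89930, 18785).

5

gcd(42140, 89930): 89930 = 2·42140 + 5650; 42140 = 7·5650 + 2590; 5650 = 2·2590 + 470; 2590 = 5·470 + 240; 470 = 1·240 + 230; 240 = 1·230 + 10; 230 = 23·10 + 0 → 10
gcd(10, 18785): 18785 = 1878·10 + 5; 10 = 2·5 + 0 → 5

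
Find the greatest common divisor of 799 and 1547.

Euclid: 1547 = 1·799 + 748; 799 = 1·748 + 51; 748 = 14·51 + 34; 51 = 1·34 + 17; 34 = 2·17 + 0. Last nonzero remainder: 17.

17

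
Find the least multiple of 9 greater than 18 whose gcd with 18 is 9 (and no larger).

27

18 = 9·2. Any t with gcd(t, 18) = 9 is a multiple of 9, say 9s, with s coprime to 2.
Need s > 18/9, so s ≥ 3. First s ≥ 3 with gcd(s, 2) = 1 is s = 3. Thus t = 9·3 = 27.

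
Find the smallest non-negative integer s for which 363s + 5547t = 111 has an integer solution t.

1452

gcd(363, 5547) = 3 (Euclid: 5547 = 15·363 + 102; 363 = 3·102 + 57; 102 = 1·57 + 45; 57 = 1·45 + 12; 45 = 3·12 + 9; 12 = 1·9 + 3; 9 = 3·3 + 0), and 3 | 111.
Extended Euclid: 363·(489) + 5547·(-32) = 3. Scale by 37: s₀ = 18093.
General solution s = s₀ + 1849k; reducing mod 1849 gives s = 1452 (and t = -95).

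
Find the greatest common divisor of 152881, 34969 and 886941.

289

gcd(152881, 34969): 152881 = 4·34969 + 13005; 34969 = 2·13005 + 8959; 13005 = 1·8959 + 4046; 8959 = 2·4046 + 867; 4046 = 4·867 + 578; 867 = 1·578 + 289; 578 = 2·289 + 0 → 289
gcd(289, 886941): 886941 = 3069·289 + 0 → 289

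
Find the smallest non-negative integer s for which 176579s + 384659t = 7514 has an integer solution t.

Euclid: 384659 = 2·176579 + 31501; 176579 = 5·31501 + 19074; 31501 = 1·19074 + 12427; 19074 = 1·12427 + 6647; 12427 = 1·6647 + 5780; 6647 = 1·5780 + 867; 5780 = 6·867 + 578; 867 = 1·578 + 289; 578 = 2·289 + 0 → gcd = 289; 7514 = 289·26.
Back-substitution yields 176579·(464) + 384659·(-213) = 289, so one solution is s = 464·26 = 12064, t = -213·26 = -5538.
Solutions in s differ by 384659/289 = 1331; the one in [0, 1331) is 12064 mod 1331 = 85.

85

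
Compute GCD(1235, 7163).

247

1235 = 5 · 13 · 19
7163 = 13 · 19 · 29
Common: 13 · 19 = 247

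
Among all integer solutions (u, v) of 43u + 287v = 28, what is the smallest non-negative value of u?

gcd(43, 287) = 1 (Euclid: 287 = 6·43 + 29; 43 = 1·29 + 14; 29 = 2·14 + 1; 14 = 14·1 + 0), and 1 | 28.
Extended Euclid: 43·(-20) + 287·(3) = 1. Scale by 28: u₀ = -560.
General solution u = u₀ + 287t; reducing mod 287 gives u = 14 (and v = -2).

14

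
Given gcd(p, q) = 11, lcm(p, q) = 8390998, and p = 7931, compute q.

p·q = gcd·lcm = 11·8390998 = 92300978, so q = 92300978/7931 = 11638.

11638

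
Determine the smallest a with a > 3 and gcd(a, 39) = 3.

gcd(a, 39) = 3 forces 3 | a; write a = 3s. Then gcd(3s, 3·13) = 3·gcd(s, 13), so need gcd(s, 13) = 1.
3s > 3 gives s ≥ 2. The least s ≥ 2 coprime to 13 is 2, so a = 3·2 = 6.

6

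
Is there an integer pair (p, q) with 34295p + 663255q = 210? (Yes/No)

By Bézout, 34295p + 663255q = 210 has integer solutions iff gcd(34295, 663255) | 210.
Euclid: 663255 = 19·34295 + 11650; 34295 = 2·11650 + 10995; 11650 = 1·10995 + 655; 10995 = 16·655 + 515; 655 = 1·515 + 140; 515 = 3·140 + 95; 140 = 1·95 + 45; 95 = 2·45 + 5; 45 = 9·5 + 0. gcd = 5; 210 mod 5 = 0. Yes.

Yes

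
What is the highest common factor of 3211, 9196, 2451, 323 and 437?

19

gcd(3211, 9196): 9196 = 2·3211 + 2774; 3211 = 1·2774 + 437; 2774 = 6·437 + 152; 437 = 2·152 + 133; 152 = 1·133 + 19; 133 = 7·19 + 0 → 19
gcd(19, 2451): 2451 = 129·19 + 0 → 19
gcd(19, 323): 323 = 17·19 + 0 → 19
gcd(19, 437): 437 = 23·19 + 0 → 19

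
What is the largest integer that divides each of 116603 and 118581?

1

116603 = 17 · 19³
118581 = 3 · 29² · 47
Common: 1 = 1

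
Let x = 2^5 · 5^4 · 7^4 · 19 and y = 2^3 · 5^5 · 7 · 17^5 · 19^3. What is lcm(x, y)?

max exponent per prime: 2^5 · 5^5 · 7^4 · 17^5 · 19^3 = 2338285679036300000

2338285679036300000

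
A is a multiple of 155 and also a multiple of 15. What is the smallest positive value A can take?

gcd first: 155 = 10·15 + 5; 15 = 3·5 + 0 → gcd = 5
lcm = 155·15/gcd = 2325/5 = 465

465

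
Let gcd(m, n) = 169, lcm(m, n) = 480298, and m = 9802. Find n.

Using mn = gcd(m,n)·lcm(m,n) = 169·480298 = 81170362, we get n = 81170362/9802 = 8281.

8281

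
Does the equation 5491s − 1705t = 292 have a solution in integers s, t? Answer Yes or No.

Yes

By Bézout, 5491s − 1705t = 292 has integer solutions iff gcd(5491, 1705) | 292.
Euclid: 5491 = 3·1705 + 376; 1705 = 4·376 + 201; 376 = 1·201 + 175; 201 = 1·175 + 26; 175 = 6·26 + 19; 26 = 1·19 + 7; 19 = 2·7 + 5; 7 = 1·5 + 2; 5 = 2·2 + 1; 2 = 2·1 + 0. gcd = 1; 292 mod 1 = 0. Yes.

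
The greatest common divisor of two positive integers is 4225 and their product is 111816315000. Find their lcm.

gcd·lcm = product, so lcm = 111816315000/4225 = 26465400.

26465400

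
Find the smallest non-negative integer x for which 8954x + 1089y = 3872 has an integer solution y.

gcd(8954, 1089) = 121 (Euclid: 8954 = 8·1089 + 242; 1089 = 4·242 + 121; 242 = 2·121 + 0), and 121 | 3872.
Extended Euclid: 8954·(-4) + 1089·(33) = 121. Scale by 32: x₀ = -128.
General solution x = x₀ + 9t; reducing mod 9 gives x = 7 (and y = -54).

7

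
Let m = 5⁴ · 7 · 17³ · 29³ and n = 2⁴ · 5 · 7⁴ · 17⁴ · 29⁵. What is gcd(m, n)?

min exponent per shared prime: 5 · 7 · 17³ · 29³ = 4193810495

4193810495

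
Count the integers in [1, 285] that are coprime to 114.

Prime factors of 114: 2, 3, 19. Count integers ≤ 285 divisible by none of them.
By inclusion–exclusion: 285 − ⌊285/2⌋ − ⌊285/3⌋ − ⌊285/19⌋ + ⌊285/6⌋ + ⌊285/38⌋ + ⌊285/57⌋ − ⌊285/114⌋ = 90.

90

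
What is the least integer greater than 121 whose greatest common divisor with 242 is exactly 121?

242 = 121·2. Any x with gcd(x, 242) = 121 is a multiple of 121, say 121s, with s coprime to 2.
Need s > 121/121, so s ≥ 2. First s ≥ 2 with gcd(s, 2) = 1 is s = 3. Thus x = 121·3 = 363.

363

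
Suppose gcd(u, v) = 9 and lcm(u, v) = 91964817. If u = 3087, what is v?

Using uv = gcd(u,v)·lcm(u,v) = 9·91964817 = 827683353, we get v = 827683353/3087 = 268119.

268119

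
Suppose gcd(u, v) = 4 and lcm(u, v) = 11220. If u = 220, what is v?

204

Using uv = gcd(u,v)·lcm(u,v) = 4·11220 = 44880, we get v = 44880/220 = 204.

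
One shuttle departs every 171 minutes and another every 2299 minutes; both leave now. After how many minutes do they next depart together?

20691

gcd first: 2299 = 13·171 + 76; 171 = 2·76 + 19; 76 = 4·19 + 0 → gcd = 19
lcm = 171·2299/gcd = 393129/19 = 20691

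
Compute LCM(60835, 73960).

899871320

60835 = 5 · 23³; 73960 = 2³ · 5 · 43²
max exponents: 2³ · 5 · 23³ · 43² = 899871320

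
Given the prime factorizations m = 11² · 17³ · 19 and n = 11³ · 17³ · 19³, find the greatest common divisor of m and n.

min exponent per shared prime: 11² · 17³ · 19 = 11294987

11294987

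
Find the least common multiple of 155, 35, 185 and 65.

521885

155 = 5 · 31; 35 = 5 · 7; 185 = 5 · 37; 65 = 5 · 13
lcm takes max exponent of each prime: 5 · 7 · 13 · 31 · 37 = 521885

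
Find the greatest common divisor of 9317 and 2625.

7

9317 = 7 · 11³
2625 = 3 · 5³ · 7
Common: 7 = 7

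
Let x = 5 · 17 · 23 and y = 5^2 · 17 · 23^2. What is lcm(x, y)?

max exponent per prime: 5^2 · 17 · 23^2 = 224825

224825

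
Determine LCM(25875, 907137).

25875 = 3² · 5³ · 23; 907137 = 3² · 7² · 11² · 17
max exponents: 3² · 5³ · 7² · 11² · 17 · 23 = 2608018875

2608018875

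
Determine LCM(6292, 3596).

5656508

gcd first: 6292 = 1·3596 + 2696; 3596 = 1·2696 + 900; 2696 = 2·900 + 896; 900 = 1·896 + 4; 896 = 224·4 + 0 → gcd = 4
lcm = 6292·3596/gcd = 22626032/4 = 5656508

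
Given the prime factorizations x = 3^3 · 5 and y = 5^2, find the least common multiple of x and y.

max exponent per prime: 3^3 · 5^2 = 675

675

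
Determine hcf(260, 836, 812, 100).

260 = 2² · 5 · 13; 836 = 2² · 11 · 19; 812 = 2² · 7 · 29; 100 = 2² · 5²
gcd takes min exponent of each prime: 2² = 4

4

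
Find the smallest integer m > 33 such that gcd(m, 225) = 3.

39

225 = 3·75. Any m with gcd(m, 225) = 3 is a multiple of 3, say 3s, with s coprime to 75.
Need s > 33/3, so s ≥ 12. First s ≥ 12 with gcd(s, 75) = 1 is s = 13. Thus m = 3·13 = 39.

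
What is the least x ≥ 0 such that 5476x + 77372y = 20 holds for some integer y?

15627

gcd(5476, 77372) = 4 (Euclid: 77372 = 14·5476 + 708; 5476 = 7·708 + 520; 708 = 1·520 + 188; 520 = 2·188 + 144; 188 = 1·144 + 44; 144 = 3·44 + 12; 44 = 3·12 + 8; 12 = 1·8 + 4; 8 = 2·4 + 0), and 4 | 20.
Extended Euclid: 5476·(6994) + 77372·(-495) = 4. Scale by 5: x₀ = 34970.
General solution x = x₀ + 19343t; reducing mod 19343 gives x = 15627 (and y = -1106).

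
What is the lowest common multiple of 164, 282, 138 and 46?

lcm(164, 282) = 164·282/gcd = 46248/2 = 23124
lcm(23124, 138) = 23124·138/gcd = 3191112/6 = 531852
lcm(531852, 46) = 531852·46/gcd = 24465192/46 = 531852

531852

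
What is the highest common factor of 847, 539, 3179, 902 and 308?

11

gcd(847, 539): 847 = 1·539 + 308; 539 = 1·308 + 231; 308 = 1·231 + 77; 231 = 3·77 + 0 → 77
gcd(77, 3179): 3179 = 41·77 + 22; 77 = 3·22 + 11; 22 = 2·11 + 0 → 11
gcd(11, 902): 902 = 82·11 + 0 → 11
gcd(11, 308): 308 = 28·11 + 0 → 11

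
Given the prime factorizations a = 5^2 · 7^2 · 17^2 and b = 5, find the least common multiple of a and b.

354025

max exponent per prime: 5^2 · 7^2 · 17^2 = 354025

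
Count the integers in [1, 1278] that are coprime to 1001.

919

1001 = 7·11·13. Inclusion–exclusion on these primes:
1278 − ⌊1278/7⌋ − ⌊1278/11⌋ − ⌊1278/13⌋ + ⌊1278/77⌋ + ⌊1278/91⌋ + ⌊1278/143⌋ − ⌊1278/1001⌋ = 919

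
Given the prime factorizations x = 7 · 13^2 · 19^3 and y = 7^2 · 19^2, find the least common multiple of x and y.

max exponent per prime: 7^2 · 13^2 · 19^3 = 56799379

56799379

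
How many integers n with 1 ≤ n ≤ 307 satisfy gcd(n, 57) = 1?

57 = 3·19. Inclusion–exclusion on these primes:
307 − ⌊307/3⌋ − ⌊307/19⌋ + ⌊307/57⌋ = 194

194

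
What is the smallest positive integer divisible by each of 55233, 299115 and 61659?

43516147545

55233 = 3² · 17 · 19²; 299115 = 3² · 5 · 17² · 23; 61659 = 3² · 13 · 17 · 31
lcm takes max exponent of each prime: 3² · 5 · 13 · 17² · 19² · 23 · 31 = 43516147545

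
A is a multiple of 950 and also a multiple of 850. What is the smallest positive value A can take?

16150

950 = 2 · 5² · 19; 850 = 2 · 5² · 17
max exponents: 2 · 5² · 17 · 19 = 16150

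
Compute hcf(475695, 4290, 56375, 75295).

55

475695 = 3² · 5 · 11 · 31²; 4290 = 2 · 3 · 5 · 11 · 13; 56375 = 5³ · 11 · 41; 75295 = 5 · 11 · 37²
gcd takes min exponent of each prime: 5 · 11 = 55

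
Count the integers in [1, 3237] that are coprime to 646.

1444

646 = 2·17·19. Inclusion–exclusion on these primes:
3237 − ⌊3237/2⌋ − ⌊3237/17⌋ − ⌊3237/19⌋ + ⌊3237/34⌋ + ⌊3237/38⌋ + ⌊3237/323⌋ − ⌊3237/646⌋ = 1444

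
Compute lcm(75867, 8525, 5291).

lcm(75867, 8525) = 75867·8525/gcd = 646766175/11 = 58796925
lcm(58796925, 5291) = 58796925·5291/gcd = 311094530175/11 = 28281320925

28281320925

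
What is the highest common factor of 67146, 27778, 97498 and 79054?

2

gcd(67146, 27778): 67146 = 2·27778 + 11590; 27778 = 2·11590 + 4598; 11590 = 2·4598 + 2394; 4598 = 1·2394 + 2204; 2394 = 1·2204 + 190; 2204 = 11·190 + 114; 190 = 1·114 + 76; 114 = 1·76 + 38; 76 = 2·38 + 0 → 38
gcd(38, 97498): 97498 = 2565·38 + 28; 38 = 1·28 + 10; 28 = 2·10 + 8; 10 = 1·8 + 2; 8 = 4·2 + 0 → 2
gcd(2, 79054): 79054 = 39527·2 + 0 → 2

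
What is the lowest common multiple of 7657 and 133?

53599

gcd first: 7657 = 57·133 + 76; 133 = 1·76 + 57; 76 = 1·57 + 19; 57 = 3·19 + 0 → gcd = 19
lcm = 7657·133/gcd = 1018381/19 = 53599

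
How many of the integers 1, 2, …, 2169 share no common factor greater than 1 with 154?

845

Prime factors of 154: 2, 7, 11. Count integers ≤ 2169 divisible by none of them.
By inclusion–exclusion: 2169 − ⌊2169/2⌋ − ⌊2169/7⌋ − ⌊2169/11⌋ + ⌊2169/14⌋ + ⌊2169/22⌋ + ⌊2169/77⌋ − ⌊2169/154⌋ = 845.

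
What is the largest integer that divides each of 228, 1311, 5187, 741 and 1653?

57

gcd(228, 1311): 1311 = 5·228 + 171; 228 = 1·171 + 57; 171 = 3·57 + 0 → 57
gcd(57, 5187): 5187 = 91·57 + 0 → 57
gcd(57, 741): 741 = 13·57 + 0 → 57
gcd(57, 1653): 1653 = 29·57 + 0 → 57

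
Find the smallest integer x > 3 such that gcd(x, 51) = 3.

6

gcd(x, 51) = 3 forces 3 | x; write x = 3s. Then gcd(3s, 3·17) = 3·gcd(s, 17), so need gcd(s, 17) = 1.
3s > 3 gives s ≥ 2. The least s ≥ 2 coprime to 17 is 2, so x = 3·2 = 6.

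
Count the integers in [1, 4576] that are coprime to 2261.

Prime factors of 2261: 7, 17, 19. Count integers ≤ 4576 divisible by none of them.
By inclusion–exclusion: 4576 − ⌊4576/7⌋ − ⌊4576/17⌋ − ⌊4576/19⌋ + ⌊4576/119⌋ + ⌊4576/133⌋ + ⌊4576/323⌋ − ⌊4576/2261⌋ = 3498.

3498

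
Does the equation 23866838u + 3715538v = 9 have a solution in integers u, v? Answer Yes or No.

No

By Bézout, 23866838u + 3715538v = 9 has integer solutions iff gcd(23866838, 3715538) | 9.
Euclid: 23866838 = 6·3715538 + 1573610; 3715538 = 2·1573610 + 568318; 1573610 = 2·568318 + 436974; 568318 = 1·436974 + 131344; 436974 = 3·131344 + 42942; 131344 = 3·42942 + 2518; 42942 = 17·2518 + 136; 2518 = 18·136 + 70; 136 = 1·70 + 66; 70 = 1·66 + 4; 66 = 16·4 + 2; 4 = 2·2 + 0. gcd = 2; 9 mod 2 = 1. No.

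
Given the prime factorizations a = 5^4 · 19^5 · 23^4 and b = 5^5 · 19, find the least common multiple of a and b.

2165356313309375

max exponent per prime: 5^5 · 19^5 · 23^4 = 2165356313309375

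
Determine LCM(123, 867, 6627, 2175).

123 = 3 · 41; 867 = 3 · 17²; 6627 = 3 · 47²; 2175 = 3 · 5² · 29
lcm takes max exponent of each prime: 3 · 5² · 17² · 29 · 41 · 47² = 56929409175

56929409175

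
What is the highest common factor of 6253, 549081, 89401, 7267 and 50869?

169

6253 = 13² · 37; 549081 = 3² · 13² · 19²; 89401 = 13² · 23²; 7267 = 13² · 43; 50869 = 7 · 13² · 43
gcd takes min exponent of each prime: 13² = 169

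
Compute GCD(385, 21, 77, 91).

385 = 5 · 7 · 11; 21 = 3 · 7; 77 = 7 · 11; 91 = 7 · 13
gcd takes min exponent of each prime: 7 = 7

7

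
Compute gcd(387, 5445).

9

387 = 3² · 43
5445 = 3² · 5 · 11²
Common: 3² = 9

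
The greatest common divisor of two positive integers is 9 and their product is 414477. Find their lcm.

gcd·lcm = product, so lcm = 414477/9 = 46053.

46053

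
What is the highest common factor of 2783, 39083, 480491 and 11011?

gcd(2783, 39083): 39083 = 14·2783 + 121; 2783 = 23·121 + 0 → 121
gcd(121, 480491): 480491 = 3971·121 + 0 → 121
gcd(121, 11011): 11011 = 91·121 + 0 → 121

121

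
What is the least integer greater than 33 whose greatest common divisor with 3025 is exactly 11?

44

3025 = 11·275. Any x with gcd(x, 3025) = 11 is a multiple of 11, say 11s, with s coprime to 275.
Need s > 33/11, so s ≥ 4. First s ≥ 4 with gcd(s, 275) = 1 is s = 4. Thus x = 11·4 = 44.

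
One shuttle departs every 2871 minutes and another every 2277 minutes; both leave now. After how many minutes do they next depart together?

66033

gcd first: 2871 = 1·2277 + 594; 2277 = 3·594 + 495; 594 = 1·495 + 99; 495 = 5·99 + 0 → gcd = 99
lcm = 2871·2277/gcd = 6537267/99 = 66033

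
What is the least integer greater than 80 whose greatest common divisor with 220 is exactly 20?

gcd(m, 220) = 20 forces 20 | m; write m = 20s. Then gcd(20s, 20·11) = 20·gcd(s, 11), so need gcd(s, 11) = 1.
20s > 80 gives s ≥ 5. The least s ≥ 5 coprime to 11 is 5, so m = 20·5 = 100.

100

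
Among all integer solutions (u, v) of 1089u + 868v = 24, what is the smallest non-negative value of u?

Euclid: 1089 = 1·868 + 221; 868 = 3·221 + 205; 221 = 1·205 + 16; 205 = 12·16 + 13; 16 = 1·13 + 3; 13 = 4·3 + 1; 3 = 3·1 + 0 → gcd = 1; 24 = 1·24.
Back-substitution yields 1089·(-271) + 868·(340) = 1, so one solution is u = -271·24 = -6504, v = 340·24 = 8160.
Solutions in u differ by 868/1 = 868; the one in [0, 868) is -6504 mod 868 = 440.

440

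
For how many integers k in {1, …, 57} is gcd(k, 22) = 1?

Prime factors of 22: 2, 11. Count integers ≤ 57 divisible by none of them.
By inclusion–exclusion: 57 − ⌊57/2⌋ − ⌊57/11⌋ + ⌊57/22⌋ = 26.

26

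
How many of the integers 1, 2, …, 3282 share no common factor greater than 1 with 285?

Prime factors of 285: 3, 5, 19. Count integers ≤ 3282 divisible by none of them.
By inclusion–exclusion: 3282 − ⌊3282/3⌋ − ⌊3282/5⌋ − ⌊3282/19⌋ + ⌊3282/15⌋ + ⌊3282/57⌋ + ⌊3282/95⌋ − ⌊3282/285⌋ = 1658.

1658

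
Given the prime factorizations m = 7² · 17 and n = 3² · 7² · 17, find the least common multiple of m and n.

7497

max exponent per prime: 3² · 7² · 17 = 7497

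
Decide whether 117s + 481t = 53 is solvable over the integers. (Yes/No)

By Bézout, 117s + 481t = 53 has integer solutions iff gcd(117, 481) | 53.
Euclid: 481 = 4·117 + 13; 117 = 9·13 + 0. gcd = 13; 53 mod 13 = 1. No.

No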